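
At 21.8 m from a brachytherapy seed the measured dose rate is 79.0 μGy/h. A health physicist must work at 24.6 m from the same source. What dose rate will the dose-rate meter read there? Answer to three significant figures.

62.0 μGy/h

Using I₁d₁² = I₂d₂², scaling from 21.8 m to 24.6 m:
79.0 × (21.8/24.6)² = 79.0 × 0.7853 = 62.04 μGy/h.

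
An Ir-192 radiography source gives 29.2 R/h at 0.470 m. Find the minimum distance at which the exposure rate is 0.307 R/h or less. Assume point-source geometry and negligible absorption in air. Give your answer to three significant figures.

Using I₁d₁² = I₂d₂², d₂ = d₁·√(I₁/I₂).
I₁/I₂ = 29.2/0.307 = 95.11, so d₂ = 0.470 × √95.11 = 4.584 m.

4.58 m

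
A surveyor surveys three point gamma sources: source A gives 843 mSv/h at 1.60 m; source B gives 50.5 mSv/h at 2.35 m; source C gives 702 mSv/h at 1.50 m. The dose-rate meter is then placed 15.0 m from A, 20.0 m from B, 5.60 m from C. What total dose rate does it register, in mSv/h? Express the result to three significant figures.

Each source contributes Iᵢ·(dᵢ/rᵢ)²; contributions add.
A: 843 × (1.60/15.0)² = 9.591 mSv/h
B: 50.5 × (2.35/20.0)² = 0.6972 mSv/h
C: 702 × (1.50/5.60)² = 50.37 mSv/h
Total = 9.591 + 0.6972 + 50.37 = 60.66 mSv/h.

60.7 mSv/h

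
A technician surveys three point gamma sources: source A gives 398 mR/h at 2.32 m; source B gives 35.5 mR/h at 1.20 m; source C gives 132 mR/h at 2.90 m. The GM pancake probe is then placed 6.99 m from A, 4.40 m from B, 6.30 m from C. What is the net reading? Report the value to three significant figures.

By superposition, sum each source's inverse-square contribution:
A: 398 × (2.32/6.99)² = 43.84 mR/h
B: 35.5 × (1.20/4.40)² = 2.640 mR/h
C: 132 × (2.90/6.30)² = 27.97 mR/h
Total = 43.84 + 2.640 + 27.97 = 74.45 mR/h.

74.5 mR/h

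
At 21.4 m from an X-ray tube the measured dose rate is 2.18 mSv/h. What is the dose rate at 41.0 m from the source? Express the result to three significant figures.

Intensity scales as (d₁/d₂)², so scaling from 21.4 m to 41.0 m:
2.18 × (21.4/41.0)² = 2.18 × 0.2724 = 0.5938 mSv/h.

0.594 mSv/h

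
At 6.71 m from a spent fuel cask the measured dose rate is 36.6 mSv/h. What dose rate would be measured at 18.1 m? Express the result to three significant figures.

By the inverse-square law, scaling from 6.71 m to 18.1 m:
(6.71/18.1)² = 0.1374, so 36.6 × 0.1374 = 5.029 mSv/h.

5.03 mSv/h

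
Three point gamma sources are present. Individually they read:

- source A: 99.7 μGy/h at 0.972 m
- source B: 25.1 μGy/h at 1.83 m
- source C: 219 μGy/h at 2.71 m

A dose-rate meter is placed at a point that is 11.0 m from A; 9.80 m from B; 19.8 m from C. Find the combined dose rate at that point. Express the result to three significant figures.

5.76 μGy/h

Each source contributes Iᵢ·(dᵢ/rᵢ)²; contributions add.
A: 99.7 × (0.972/11.0)² = 0.7785 μGy/h
B: 25.1 × (1.83/9.80)² = 0.8752 μGy/h
C: 219 × (2.71/19.8)² = 4.103 μGy/h
Total = 0.7785 + 0.8752 + 4.103 = 5.757 μGy/h.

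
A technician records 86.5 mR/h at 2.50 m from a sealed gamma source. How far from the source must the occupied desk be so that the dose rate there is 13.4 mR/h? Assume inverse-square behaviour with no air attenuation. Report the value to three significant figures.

6.35 m

Applying the 1/r² law, d₂ = d₁·√(I₁/I₂).
I₁/I₂ = 86.5/13.4 = 6.455, so d₂ = 2.50 × √6.455 = 6.352 m.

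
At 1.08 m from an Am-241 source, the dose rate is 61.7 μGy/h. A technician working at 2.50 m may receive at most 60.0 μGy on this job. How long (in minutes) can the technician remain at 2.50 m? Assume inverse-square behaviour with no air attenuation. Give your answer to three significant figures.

Since intensity falls as 1/r², rate at 2.50 m:
61.7 × (1.08/2.50)² = 61.7 × 0.1866 = 11.51 μGy/h.
Stay time = 60.0 μGy ÷ 11.51 μGy/h = 5.213 h = 312.8 min.

313 min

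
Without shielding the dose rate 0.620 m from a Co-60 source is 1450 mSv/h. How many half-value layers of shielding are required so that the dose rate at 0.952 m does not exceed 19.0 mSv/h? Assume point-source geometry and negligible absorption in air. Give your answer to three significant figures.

5.02 half-value layers

At 0.952 m, distance alone gives (0.620/0.952)² = 0.4241, so 1450 × 0.4241 = 614.9 mSv/h.
Further attenuation needed: 614.9/19.0 = 32.36.
n = log₂(32.36) = 5.016 half-value layers.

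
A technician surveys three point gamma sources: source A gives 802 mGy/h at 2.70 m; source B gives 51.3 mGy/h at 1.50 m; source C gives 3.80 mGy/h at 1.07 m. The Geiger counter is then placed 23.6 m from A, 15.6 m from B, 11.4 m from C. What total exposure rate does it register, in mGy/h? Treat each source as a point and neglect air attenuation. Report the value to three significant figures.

11.0 mGy/h

By superposition, sum each source's inverse-square contribution:
A: 802 × (2.70/23.6)² = 10.50 mGy/h
B: 51.3 × (1.50/15.6)² = 0.4743 mGy/h
C: 3.80 × (1.07/11.4)² = 0.03348 mGy/h
Total = 10.50 + 0.4743 + 0.03348 = 11.01 mGy/h.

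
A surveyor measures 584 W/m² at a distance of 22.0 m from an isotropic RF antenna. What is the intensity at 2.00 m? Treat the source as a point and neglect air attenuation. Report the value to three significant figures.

Intensity scales as (d₁/d₂)², so the rate at 2.00 m is
584 × (22.0/2.00)² = 584 × 121.0 = 70660 W/m².

70700 W/m²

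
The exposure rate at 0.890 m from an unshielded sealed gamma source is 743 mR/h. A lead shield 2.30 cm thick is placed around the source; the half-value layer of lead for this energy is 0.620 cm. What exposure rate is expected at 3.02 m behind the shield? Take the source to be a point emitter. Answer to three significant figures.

Distance alone: (0.890/3.02)² = 0.08685, so 743 × 0.08685 = 64.53 mR/h.
Shield: 2.30/0.620 = 3.710 half-value layers → attenuation 2^(−3.710) = 0.07642.
Combined: 64.53 × 0.07642 = 4.931 mR/h.

4.93 mR/h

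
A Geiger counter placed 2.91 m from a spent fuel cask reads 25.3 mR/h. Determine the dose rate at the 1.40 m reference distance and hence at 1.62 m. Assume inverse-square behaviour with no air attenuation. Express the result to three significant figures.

Intensity scales as (d₁/d₂)², so
At 1.40 m: (2.91/1.40)² = 4.320, so 25.3 × 4.320 = 109.3 mR/h
At 1.62 m: 109.3 × (1.40/1.62)² = 109.3 × 0.7468 = 81.63 mR/h.

109 mR/h; 81.6 mR/h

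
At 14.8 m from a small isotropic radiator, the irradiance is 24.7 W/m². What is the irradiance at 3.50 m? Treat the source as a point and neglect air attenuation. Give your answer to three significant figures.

By the inverse-square law, the rate at 3.50 m is
24.7 × (14.8/3.50)² = 24.7 × 17.88 = 441.6 W/m².

442 W/m²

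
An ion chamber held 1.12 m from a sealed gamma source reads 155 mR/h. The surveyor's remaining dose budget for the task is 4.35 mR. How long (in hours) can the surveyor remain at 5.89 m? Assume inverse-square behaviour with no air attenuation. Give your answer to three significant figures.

Using I₁d₁² = I₂d₂², rate at 5.89 m:
155 × (1.12/5.89)² = 155 × 0.03616 = 5.605 mR/h.
Stay time = 4.35 mR ÷ 5.605 mR/h = 0.7761 h.

0.776 h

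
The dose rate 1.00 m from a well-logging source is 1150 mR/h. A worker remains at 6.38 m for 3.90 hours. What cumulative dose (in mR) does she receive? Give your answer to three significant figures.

Since intensity falls as 1/r², rate at 6.38 m:
1150 × (1.00/6.38)² = 1150 × 0.02457 = 28.26 mR/h.
Dose = rate × time = 28.26 mR/h × 3.900 h = 110.2 mR.

110 mR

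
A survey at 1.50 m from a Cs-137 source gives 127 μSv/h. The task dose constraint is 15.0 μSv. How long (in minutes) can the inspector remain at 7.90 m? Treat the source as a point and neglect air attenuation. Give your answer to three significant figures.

197 min

Applying the 1/r² law, rate at 7.90 m:
127 × (1.50/7.90)² = 127 × 0.03605 = 4.578 μSv/h.
Stay time = 15.0 μSv ÷ 4.578 μSv/h = 3.277 h = 196.6 min.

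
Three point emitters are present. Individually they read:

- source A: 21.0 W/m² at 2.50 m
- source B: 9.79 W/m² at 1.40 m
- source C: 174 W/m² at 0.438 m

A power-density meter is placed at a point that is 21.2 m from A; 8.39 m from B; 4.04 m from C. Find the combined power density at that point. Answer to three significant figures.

2.61 W/m²

Each source contributes Iᵢ·(dᵢ/rᵢ)²; contributions add.
A: 21.0 × (2.50/21.2)² = 0.2920 W/m²
B: 9.79 × (1.40/8.39)² = 0.2726 W/m²
C: 174 × (0.438/4.04)² = 2.045 W/m²
Total = 0.2920 + 0.2726 + 2.045 = 2.610 W/m².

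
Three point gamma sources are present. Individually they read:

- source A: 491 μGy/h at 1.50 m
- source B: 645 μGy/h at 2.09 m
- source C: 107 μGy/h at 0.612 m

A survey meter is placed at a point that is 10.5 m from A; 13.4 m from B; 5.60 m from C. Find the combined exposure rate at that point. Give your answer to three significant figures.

27.0 μGy/h

Each source contributes Iᵢ·(dᵢ/rᵢ)²; contributions add.
A: 491 × (1.50/10.5)² = 10.02 μGy/h
B: 645 × (2.09/13.4)² = 15.69 μGy/h
C: 107 × (0.612/5.60)² = 1.278 μGy/h
Total = 10.02 + 15.69 + 1.278 = 26.99 μGy/h.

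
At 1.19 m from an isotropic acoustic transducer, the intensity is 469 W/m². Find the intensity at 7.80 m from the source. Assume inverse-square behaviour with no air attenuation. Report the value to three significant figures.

Using I₁d₁² = I₂d₂², the rate at 7.80 m is
469 × (1.19/7.80)² = 469 × 0.02328 = 10.92 W/m².

10.9 W/m²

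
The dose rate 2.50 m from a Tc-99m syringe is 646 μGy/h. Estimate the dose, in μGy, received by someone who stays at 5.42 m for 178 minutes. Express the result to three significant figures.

408 μGy

By the inverse-square law, rate at 5.42 m:
646 × (2.50/5.42)² = 646 × 0.2128 = 137.5 μGy/h.
Dose = rate × time = 137.5 μGy/h × 2.967 h = 408.0 μGy.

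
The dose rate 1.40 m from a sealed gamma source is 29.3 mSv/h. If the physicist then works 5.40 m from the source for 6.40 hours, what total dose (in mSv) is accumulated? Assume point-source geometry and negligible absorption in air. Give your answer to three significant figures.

12.6 mSv

By the inverse-square law, rate at 5.40 m:
29.3 × (1.40/5.40)² = 29.3 × 0.06722 = 1.970 mSv/h.
Dose = rate × time = 1.970 mSv/h × 6.400 h = 12.61 mSv.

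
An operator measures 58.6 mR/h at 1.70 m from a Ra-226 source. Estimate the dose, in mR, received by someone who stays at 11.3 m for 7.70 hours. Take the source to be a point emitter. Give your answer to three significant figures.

10.2 mR

Since intensity falls as 1/r², rate at 11.3 m:
(1.70/11.3)² = 0.02263, so 58.6 × 0.02263 = 1.326 mR/h.
Dose = rate × time = 1.326 mR/h × 7.700 h = 10.21 mR.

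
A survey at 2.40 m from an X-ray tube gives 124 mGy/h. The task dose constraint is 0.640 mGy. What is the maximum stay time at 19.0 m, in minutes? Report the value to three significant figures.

Using I₁d₁² = I₂d₂², rate at 19.0 m:
(2.40/19.0)² = 0.01596, so 124 × 0.01596 = 1.979 mGy/h.
Stay time = 0.640 mGy ÷ 1.979 mGy/h = 0.3234 h = 19.40 min.

19.4 min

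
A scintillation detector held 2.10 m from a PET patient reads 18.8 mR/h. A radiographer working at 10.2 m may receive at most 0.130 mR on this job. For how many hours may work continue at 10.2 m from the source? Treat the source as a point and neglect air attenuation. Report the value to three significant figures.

0.163 h

Intensity scales as (d₁/d₂)², so rate at 10.2 m:
18.8 × (2.10/10.2)² = 18.8 × 0.04239 = 0.7969 mR/h.
Stay time = 0.130 mR ÷ 0.7969 mR/h = 0.1631 h.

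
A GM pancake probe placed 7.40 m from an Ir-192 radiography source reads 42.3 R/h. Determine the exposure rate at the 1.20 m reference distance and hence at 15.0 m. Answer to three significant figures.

Since intensity falls as 1/r²,
At 1.20 m: (7.40/1.20)² = 38.03, so 42.3 × 38.03 = 1609 R/h
At 15.0 m: 1609 × (1.20/15.0)² = 1609 × 0.006400 = 10.30 R/h.

1610 R/h; 10.3 R/h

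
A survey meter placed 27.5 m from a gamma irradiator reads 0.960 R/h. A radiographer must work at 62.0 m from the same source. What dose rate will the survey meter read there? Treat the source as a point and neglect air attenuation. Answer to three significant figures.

0.189 R/h

Using I₁d₁² = I₂d₂², scaling from 27.5 m to 62.0 m:
0.960 × (27.5/62.0)² = 0.960 × 0.1967 = 0.1888 R/h.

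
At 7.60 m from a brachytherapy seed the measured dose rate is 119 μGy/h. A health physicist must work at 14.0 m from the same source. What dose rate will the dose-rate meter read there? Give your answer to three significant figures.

35.1 μGy/h

Since intensity falls as 1/r², scaling from 7.60 m to 14.0 m:
119 × (7.60/14.0)² = 119 × 0.2947 = 35.07 μGy/h.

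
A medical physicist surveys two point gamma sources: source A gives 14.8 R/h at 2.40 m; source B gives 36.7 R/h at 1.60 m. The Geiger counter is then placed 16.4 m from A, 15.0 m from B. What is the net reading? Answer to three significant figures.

By superposition, sum each source's inverse-square contribution:
A: 14.8 × (2.40/16.4)² = 0.3170 R/h
B: 36.7 × (1.60/15.0)² = 0.4176 R/h
Total = 0.3170 + 0.4176 = 0.7346 R/h.

0.735 R/h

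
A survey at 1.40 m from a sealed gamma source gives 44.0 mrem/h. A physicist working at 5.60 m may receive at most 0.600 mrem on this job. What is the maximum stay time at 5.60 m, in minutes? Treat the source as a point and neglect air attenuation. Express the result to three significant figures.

Using I₁d₁² = I₂d₂², rate at 5.60 m:
(1.40/5.60)² = 0.06250, so 44.0 × 0.06250 = 2.750 mrem/h.
Stay time = 0.600 mrem ÷ 2.750 mrem/h = 0.2182 h = 13.09 min.

13.1 min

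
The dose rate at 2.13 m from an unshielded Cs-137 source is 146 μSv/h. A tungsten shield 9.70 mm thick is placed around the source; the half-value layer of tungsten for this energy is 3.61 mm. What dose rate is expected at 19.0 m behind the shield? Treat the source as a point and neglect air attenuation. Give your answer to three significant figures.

0.285 μSv/h

Distance alone: (2.13/19.0)² = 0.01257, so 146 × 0.01257 = 1.835 μSv/h.
Shield: 9.70/3.61 = 2.687 half-value layers → attenuation 2^(−2.687) = 0.1553.
Combined: 1.835 × 0.1553 = 0.2850 μSv/h.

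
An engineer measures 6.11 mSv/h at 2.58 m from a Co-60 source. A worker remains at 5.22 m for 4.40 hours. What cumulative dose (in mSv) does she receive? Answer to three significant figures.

Applying the 1/r² law, rate at 5.22 m:
6.11 × (2.58/5.22)² = 6.11 × 0.2443 = 1.493 mSv/h.
Dose = rate × time = 1.493 mSv/h × 4.400 h = 6.569 mSv.

6.57 mSv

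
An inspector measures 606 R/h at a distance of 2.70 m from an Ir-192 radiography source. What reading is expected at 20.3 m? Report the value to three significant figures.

By the inverse-square law, the rate at 20.3 m is
(2.70/20.3)² = 0.01769, so 606 × 0.01769 = 10.72 R/h.

10.7 R/h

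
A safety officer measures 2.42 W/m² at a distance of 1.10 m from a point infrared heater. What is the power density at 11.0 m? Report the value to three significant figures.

0.0242 W/m²

Intensity scales as (d₁/d₂)², so the rate at 11.0 m is
2.42 × (1.10/11.0)² = 2.42 × 0.01000 = 0.02420 W/m².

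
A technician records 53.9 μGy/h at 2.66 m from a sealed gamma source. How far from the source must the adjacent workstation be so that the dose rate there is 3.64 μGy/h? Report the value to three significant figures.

Since intensity falls as 1/r², d₂ = d₁·√(I₁/I₂).
I₁/I₂ = 53.9/3.64 = 14.81, so d₂ = 2.66 × √14.81 = 10.24 m.

10.2 m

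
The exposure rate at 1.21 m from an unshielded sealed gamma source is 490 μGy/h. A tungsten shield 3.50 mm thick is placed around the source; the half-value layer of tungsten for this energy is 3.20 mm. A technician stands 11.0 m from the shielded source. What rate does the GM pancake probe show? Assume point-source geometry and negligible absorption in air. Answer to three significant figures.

Distance alone: 490 × (1.21/11.0)² = 490 × 0.01210 = 5.929 μGy/h.
Shield: 3.50/3.20 = 1.094 half-value layers → attenuation 2^(−1.094) = 0.4685.
Combined: 5.929 × 0.4685 = 2.778 μGy/h.

2.78 μGy/h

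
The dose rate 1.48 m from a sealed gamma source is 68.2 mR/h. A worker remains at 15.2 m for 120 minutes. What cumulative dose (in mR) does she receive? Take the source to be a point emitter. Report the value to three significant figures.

Since intensity falls as 1/r², rate at 15.2 m:
68.2 × (1.48/15.2)² = 68.2 × 0.009481 = 0.6466 mR/h.
Dose = rate × time = 0.6466 mR/h × 2.000 h = 1.293 mR.

1.29 mR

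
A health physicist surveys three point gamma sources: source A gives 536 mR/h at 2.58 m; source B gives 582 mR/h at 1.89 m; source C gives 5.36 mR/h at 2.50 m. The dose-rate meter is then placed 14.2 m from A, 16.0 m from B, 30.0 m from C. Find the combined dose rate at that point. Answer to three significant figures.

25.9 mR/h

By superposition, sum each source's inverse-square contribution:
A: 536 × (2.58/14.2)² = 17.69 mR/h
B: 582 × (1.89/16.0)² = 8.121 mR/h
C: 5.36 × (2.50/30.0)² = 0.03722 mR/h
Total = 17.69 + 8.121 + 0.03722 = 25.85 mR/h.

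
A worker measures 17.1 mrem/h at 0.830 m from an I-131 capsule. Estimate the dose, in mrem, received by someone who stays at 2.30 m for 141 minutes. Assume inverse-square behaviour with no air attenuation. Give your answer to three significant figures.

5.23 mrem

Intensity scales as (d₁/d₂)², so rate at 2.30 m:
17.1 × (0.830/2.30)² = 17.1 × 0.1302 = 2.226 mrem/h.
Dose = rate × time = 2.226 mrem/h × 2.350 h = 5.231 mrem.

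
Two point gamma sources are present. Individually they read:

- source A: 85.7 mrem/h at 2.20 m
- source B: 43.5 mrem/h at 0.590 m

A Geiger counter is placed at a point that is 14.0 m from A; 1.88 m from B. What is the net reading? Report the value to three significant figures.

Each source contributes Iᵢ·(dᵢ/rᵢ)²; contributions add.
A: 85.7 × (2.20/14.0)² = 2.116 mrem/h
B: 43.5 × (0.590/1.88)² = 4.284 mrem/h
Total = 2.116 + 4.284 = 6.400 mrem/h.

6.40 mrem/h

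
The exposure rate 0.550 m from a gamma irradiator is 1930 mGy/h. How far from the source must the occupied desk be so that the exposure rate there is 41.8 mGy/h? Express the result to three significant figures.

3.74 m

Intensity scales as (d₁/d₂)², so d₂ = d₁·√(I₁/I₂).
I₁/I₂ = 1930/41.8 = 46.17, so d₂ = 0.550 × √46.17 = 3.737 m.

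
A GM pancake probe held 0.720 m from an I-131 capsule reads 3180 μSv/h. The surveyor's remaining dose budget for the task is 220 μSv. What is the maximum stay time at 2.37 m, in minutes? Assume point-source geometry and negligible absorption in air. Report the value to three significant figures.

Applying the 1/r² law, rate at 2.37 m:
3180 × (0.720/2.37)² = 3180 × 0.09229 = 293.5 μSv/h.
Stay time = 220 μSv ÷ 293.5 μSv/h = 0.7496 h = 44.98 min.

45.0 min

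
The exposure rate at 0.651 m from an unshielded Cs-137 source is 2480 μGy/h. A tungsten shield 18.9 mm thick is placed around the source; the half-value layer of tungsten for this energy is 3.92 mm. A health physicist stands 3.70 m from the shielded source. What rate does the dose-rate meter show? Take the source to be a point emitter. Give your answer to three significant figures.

2.72 μGy/h

Distance alone: 2480 × (0.651/3.70)² = 2480 × 0.03096 = 76.78 μGy/h.
Shield: 18.9/3.92 = 4.821 half-value layers → attenuation 2^(−4.821) = 0.03538.
Combined: 76.78 × 0.03538 = 2.716 μGy/h.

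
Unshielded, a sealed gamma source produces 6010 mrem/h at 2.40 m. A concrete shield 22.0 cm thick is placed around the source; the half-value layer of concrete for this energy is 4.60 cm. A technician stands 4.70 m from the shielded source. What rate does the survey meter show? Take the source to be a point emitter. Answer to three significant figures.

56.9 mrem/h

Distance alone: 6010 × (2.40/4.70)² = 6010 × 0.2608 = 1567 mrem/h.
Shield: 22.0/4.60 = 4.783 half-value layers → attenuation 2^(−4.783) = 0.03632.
Combined: 1567 × 0.03632 = 56.91 mrem/h.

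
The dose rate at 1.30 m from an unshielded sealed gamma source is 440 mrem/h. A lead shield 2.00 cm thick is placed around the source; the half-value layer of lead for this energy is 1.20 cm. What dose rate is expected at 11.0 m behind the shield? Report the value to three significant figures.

1.94 mrem/h

Distance alone: (1.30/11.0)² = 0.01397, so 440 × 0.01397 = 6.147 mrem/h.
Shield: 2.00/1.20 = 1.667 half-value layers → attenuation 2^(−1.667) = 0.3149.
Combined: 6.147 × 0.3149 = 1.936 mrem/h.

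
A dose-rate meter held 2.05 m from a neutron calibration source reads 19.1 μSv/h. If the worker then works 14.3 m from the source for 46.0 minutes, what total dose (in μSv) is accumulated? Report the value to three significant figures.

Using I₁d₁² = I₂d₂², rate at 14.3 m:
(2.05/14.3)² = 0.02055, so 19.1 × 0.02055 = 0.3925 μSv/h.
Dose = rate × time = 0.3925 μSv/h × 0.7667 h = 0.3009 μSv.

0.301 μSv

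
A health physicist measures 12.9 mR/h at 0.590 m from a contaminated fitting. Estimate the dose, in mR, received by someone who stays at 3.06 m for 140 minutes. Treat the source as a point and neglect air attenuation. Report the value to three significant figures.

1.12 mR

By the inverse-square law, rate at 3.06 m:
12.9 × (0.590/3.06)² = 12.9 × 0.03718 = 0.4796 mR/h.
Dose = rate × time = 0.4796 mR/h × 2.333 h = 1.119 mR.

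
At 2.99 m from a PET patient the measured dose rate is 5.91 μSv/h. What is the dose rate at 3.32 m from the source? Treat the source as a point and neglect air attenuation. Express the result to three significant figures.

Applying the 1/r² law, scaling from 2.99 m to 3.32 m:
5.91 × (2.99/3.32)² = 5.91 × 0.8111 = 4.794 μSv/h.

4.79 μSv/h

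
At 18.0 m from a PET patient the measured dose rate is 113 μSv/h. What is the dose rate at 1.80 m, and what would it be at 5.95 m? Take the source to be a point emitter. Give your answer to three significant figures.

Intensity scales as (d₁/d₂)², so
At 1.80 m: 113 × (18.0/1.80)² = 113 × 100.0 = 11300 μSv/h
At 5.95 m: 11300 × (1.80/5.95)² = 11300 × 0.09152 = 1034 μSv/h.

11300 μSv/h; 1030 μSv/h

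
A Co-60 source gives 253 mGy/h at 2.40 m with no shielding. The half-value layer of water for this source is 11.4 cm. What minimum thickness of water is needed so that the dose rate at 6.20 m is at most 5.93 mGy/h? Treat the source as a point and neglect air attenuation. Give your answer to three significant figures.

30.5 cm

At 6.20 m, distance alone gives 253 × (2.40/6.20)² = 253 × 0.1498 = 37.90 mGy/h.
Further attenuation needed: 37.90/5.93 = 6.391.
n = log₂(6.391) = 2.676 half-value layers.
Thickness = 2.676 × 11.4 cm = 30.51 cm.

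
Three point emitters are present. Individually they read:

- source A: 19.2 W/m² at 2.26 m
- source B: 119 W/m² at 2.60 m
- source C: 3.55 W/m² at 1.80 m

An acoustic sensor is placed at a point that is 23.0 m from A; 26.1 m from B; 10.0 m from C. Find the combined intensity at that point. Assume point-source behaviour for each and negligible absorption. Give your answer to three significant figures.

1.48 W/m²

Each source contributes Iᵢ·(dᵢ/rᵢ)²; contributions add.
A: 19.2 × (2.26/23.0)² = 0.1854 W/m²
B: 119 × (2.60/26.1)² = 1.181 W/m²
C: 3.55 × (1.80/10.0)² = 0.1150 W/m²
Total = 0.1854 + 1.181 + 0.1150 = 1.481 W/m².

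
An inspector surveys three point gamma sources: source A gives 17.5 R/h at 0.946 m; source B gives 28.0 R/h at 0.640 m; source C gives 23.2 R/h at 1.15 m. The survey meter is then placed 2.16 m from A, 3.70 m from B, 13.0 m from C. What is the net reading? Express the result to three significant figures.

By superposition, sum each source's inverse-square contribution:
A: 17.5 × (0.946/2.16)² = 3.357 R/h
B: 28.0 × (0.640/3.70)² = 0.8378 R/h
C: 23.2 × (1.15/13.0)² = 0.1816 R/h
Total = 3.357 + 0.8378 + 0.1816 = 4.376 R/h.

4.38 R/h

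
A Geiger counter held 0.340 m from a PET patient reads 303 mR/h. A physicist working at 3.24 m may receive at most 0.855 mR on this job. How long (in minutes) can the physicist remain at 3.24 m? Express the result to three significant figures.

Since intensity falls as 1/r², rate at 3.24 m:
303 × (0.340/3.24)² = 303 × 0.01101 = 3.336 mR/h.
Stay time = 0.855 mR ÷ 3.336 mR/h = 0.2563 h = 15.38 min.

15.4 min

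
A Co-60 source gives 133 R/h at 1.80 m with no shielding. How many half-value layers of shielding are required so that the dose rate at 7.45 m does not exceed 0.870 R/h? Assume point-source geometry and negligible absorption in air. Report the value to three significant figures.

At 7.45 m, distance alone gives 133 × (1.80/7.45)² = 133 × 0.05838 = 7.765 R/h.
Further attenuation needed: 7.765/0.870 = 8.925.
n = log₂(8.925) = 3.158 half-value layers.

3.16 half-value layers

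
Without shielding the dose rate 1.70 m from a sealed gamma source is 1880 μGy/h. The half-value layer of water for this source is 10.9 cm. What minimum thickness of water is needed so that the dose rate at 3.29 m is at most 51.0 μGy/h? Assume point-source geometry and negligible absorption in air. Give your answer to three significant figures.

36.0 cm

At 3.29 m, distance alone gives 1880 × (1.70/3.29)² = 1880 × 0.2670 = 502.0 μGy/h.
Further attenuation needed: 502.0/51.0 = 9.843.
n = log₂(9.843) = 3.299 half-value layers.
Thickness = 3.299 × 10.9 cm = 35.96 cm.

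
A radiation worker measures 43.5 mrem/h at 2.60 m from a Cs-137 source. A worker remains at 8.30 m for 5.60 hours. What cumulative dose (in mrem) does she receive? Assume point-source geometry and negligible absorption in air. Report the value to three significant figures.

By the inverse-square law, rate at 8.30 m:
(2.60/8.30)² = 0.09813, so 43.5 × 0.09813 = 4.269 mrem/h.
Dose = rate × time = 4.269 mrem/h × 5.600 h = 23.91 mrem.

23.9 mrem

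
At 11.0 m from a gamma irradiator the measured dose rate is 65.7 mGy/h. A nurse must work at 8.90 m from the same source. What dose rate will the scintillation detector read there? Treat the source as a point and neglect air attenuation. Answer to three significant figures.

Since intensity falls as 1/r², scaling from 11.0 m to 8.90 m:
65.7 × (11.0/8.90)² = 65.7 × 1.528 = 100.4 mGy/h.

100 mGy/h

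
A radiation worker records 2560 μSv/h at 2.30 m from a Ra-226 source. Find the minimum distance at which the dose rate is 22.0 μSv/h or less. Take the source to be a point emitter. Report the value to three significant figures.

Using I₁d₁² = I₂d₂², d₂ = d₁·√(I₁/I₂).
I₁/I₂ = 2560/22.0 = 116.4, so d₂ = 2.30 × √116.4 = 24.81 m.

24.8 m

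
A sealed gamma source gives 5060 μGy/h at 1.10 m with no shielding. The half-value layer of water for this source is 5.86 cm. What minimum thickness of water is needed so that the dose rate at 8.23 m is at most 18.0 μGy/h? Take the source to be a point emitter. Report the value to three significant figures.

13.6 cm

At 8.23 m, distance alone gives 5060 × (1.10/8.23)² = 5060 × 0.01786 = 90.37 μGy/h.
Further attenuation needed: 90.37/18.0 = 5.021.
n = log₂(5.021) = 2.328 half-value layers.
Thickness = 2.328 × 5.86 cm = 13.64 cm.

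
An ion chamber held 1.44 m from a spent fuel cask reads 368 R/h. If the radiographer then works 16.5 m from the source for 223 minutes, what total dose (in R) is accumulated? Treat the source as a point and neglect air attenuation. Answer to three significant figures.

10.4 R

Applying the 1/r² law, rate at 16.5 m:
(1.44/16.5)² = 0.007617, so 368 × 0.007617 = 2.803 R/h.
Dose = rate × time = 2.803 R/h × 3.717 h = 10.42 R.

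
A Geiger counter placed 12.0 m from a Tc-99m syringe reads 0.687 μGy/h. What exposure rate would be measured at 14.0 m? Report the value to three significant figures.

0.505 μGy/h

Applying the 1/r² law, scaling from 12.0 m to 14.0 m:
0.687 × (12.0/14.0)² = 0.687 × 0.7347 = 0.5047 μGy/h.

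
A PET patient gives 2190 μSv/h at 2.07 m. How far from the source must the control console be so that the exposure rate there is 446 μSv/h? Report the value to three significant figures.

Intensity scales as (d₁/d₂)², so d₂ = d₁·√(I₁/I₂).
I₁/I₂ = 2190/446 = 4.910, so d₂ = 2.07 × √4.910 = 4.587 m.

4.59 m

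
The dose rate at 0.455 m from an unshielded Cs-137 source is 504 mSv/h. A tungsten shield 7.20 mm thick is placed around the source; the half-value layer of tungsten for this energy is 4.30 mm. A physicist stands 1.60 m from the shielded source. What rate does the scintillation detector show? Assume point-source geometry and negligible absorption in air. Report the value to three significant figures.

12.8 mSv/h

Distance alone: (0.455/1.60)² = 0.08087, so 504 × 0.08087 = 40.76 mSv/h.
Shield: 7.20/4.30 = 1.674 half-value layers → attenuation 2^(−1.674) = 0.3134.
Combined: 40.76 × 0.3134 = 12.77 mSv/h.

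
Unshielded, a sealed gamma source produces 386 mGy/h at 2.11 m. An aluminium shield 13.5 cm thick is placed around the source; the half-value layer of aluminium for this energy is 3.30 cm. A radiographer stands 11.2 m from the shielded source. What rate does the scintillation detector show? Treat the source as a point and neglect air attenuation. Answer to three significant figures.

Distance alone: (2.11/11.2)² = 0.03549, so 386 × 0.03549 = 13.70 mGy/h.
Shield: 13.5/3.30 = 4.091 half-value layers → attenuation 2^(−4.091) = 0.05868.
Combined: 13.70 × 0.05868 = 0.8039 mGy/h.

0.804 mGy/h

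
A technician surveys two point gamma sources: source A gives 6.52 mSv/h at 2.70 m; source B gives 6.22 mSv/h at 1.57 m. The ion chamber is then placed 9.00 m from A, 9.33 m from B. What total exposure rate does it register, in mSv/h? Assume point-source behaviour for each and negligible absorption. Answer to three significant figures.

Each source contributes Iᵢ·(dᵢ/rᵢ)²; contributions add.
A: 6.52 × (2.70/9.00)² = 0.5868 mSv/h
B: 6.22 × (1.57/9.33)² = 0.1761 mSv/h
Total = 0.5868 + 0.1761 = 0.7629 mSv/h.

0.763 mSv/h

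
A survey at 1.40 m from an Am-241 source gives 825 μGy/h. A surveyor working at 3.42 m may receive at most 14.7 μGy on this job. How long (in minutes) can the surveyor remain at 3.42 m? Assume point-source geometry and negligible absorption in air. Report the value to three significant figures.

Since intensity falls as 1/r², rate at 3.42 m:
825 × (1.40/3.42)² = 825 × 0.1676 = 138.3 μGy/h.
Stay time = 14.7 μGy ÷ 138.3 μGy/h = 0.1063 h = 6.378 min.

6.38 min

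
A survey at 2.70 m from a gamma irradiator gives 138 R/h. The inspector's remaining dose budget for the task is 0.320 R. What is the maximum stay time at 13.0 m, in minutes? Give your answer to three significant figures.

Applying the 1/r² law, rate at 13.0 m:
(2.70/13.0)² = 0.04314, so 138 × 0.04314 = 5.953 R/h.
Stay time = 0.320 R ÷ 5.953 R/h = 0.05375 h = 3.225 min.

3.23 min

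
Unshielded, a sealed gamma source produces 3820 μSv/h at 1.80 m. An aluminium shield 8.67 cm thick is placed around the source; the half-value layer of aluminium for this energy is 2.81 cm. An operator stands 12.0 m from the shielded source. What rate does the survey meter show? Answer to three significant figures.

10.1 μSv/h

Distance alone: (1.80/12.0)² = 0.02250, so 3820 × 0.02250 = 85.95 μSv/h.
Shield: 8.67/2.81 = 3.085 half-value layers → attenuation 2^(−3.085) = 0.1178.
Combined: 85.95 × 0.1178 = 10.12 μSv/h.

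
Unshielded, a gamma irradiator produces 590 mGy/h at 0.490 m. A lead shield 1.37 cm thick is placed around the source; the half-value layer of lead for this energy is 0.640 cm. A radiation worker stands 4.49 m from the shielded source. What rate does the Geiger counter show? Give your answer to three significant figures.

Distance alone: 590 × (0.490/4.49)² = 590 × 0.01191 = 7.027 mGy/h.
Shield: 1.37/0.640 = 2.141 half-value layers → attenuation 2^(−2.141) = 0.2267.
Combined: 7.027 × 0.2267 = 1.593 mGy/h.

1.59 mGy/h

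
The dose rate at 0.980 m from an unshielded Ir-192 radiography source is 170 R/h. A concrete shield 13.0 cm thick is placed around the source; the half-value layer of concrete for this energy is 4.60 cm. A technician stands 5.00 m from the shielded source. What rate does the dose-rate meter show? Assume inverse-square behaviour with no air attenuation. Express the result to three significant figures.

0.921 R/h

Distance alone: 170 × (0.980/5.00)² = 170 × 0.03842 = 6.531 R/h.
Shield: 13.0/4.60 = 2.826 half-value layers → attenuation 2^(−2.826) = 0.1410.
Combined: 6.531 × 0.1410 = 0.9209 R/h.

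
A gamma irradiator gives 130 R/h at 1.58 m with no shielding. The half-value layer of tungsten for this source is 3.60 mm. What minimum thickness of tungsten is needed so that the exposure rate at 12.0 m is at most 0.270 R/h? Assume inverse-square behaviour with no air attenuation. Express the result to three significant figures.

At 12.0 m, distance alone gives 130 × (1.58/12.0)² = 130 × 0.01734 = 2.254 R/h.
Further attenuation needed: 2.254/0.270 = 8.348.
n = log₂(8.348) = 3.061 half-value layers.
Thickness = 3.061 × 3.60 mm = 11.02 mm.

11.0 mm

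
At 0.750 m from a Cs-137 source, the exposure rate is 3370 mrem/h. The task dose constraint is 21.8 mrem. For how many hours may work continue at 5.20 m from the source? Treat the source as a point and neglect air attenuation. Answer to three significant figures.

Applying the 1/r² law, rate at 5.20 m:
(0.750/5.20)² = 0.02080, so 3370 × 0.02080 = 70.10 mrem/h.
Stay time = 21.8 mrem ÷ 70.10 mrem/h = 0.3110 h.

0.311 h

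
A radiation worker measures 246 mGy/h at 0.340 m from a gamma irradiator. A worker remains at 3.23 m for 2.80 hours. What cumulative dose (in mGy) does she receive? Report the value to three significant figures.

7.63 mGy

Intensity scales as (d₁/d₂)², so rate at 3.23 m:
246 × (0.340/3.23)² = 246 × 0.01108 = 2.726 mGy/h.
Dose = rate × time = 2.726 mGy/h × 2.800 h = 7.633 mGy.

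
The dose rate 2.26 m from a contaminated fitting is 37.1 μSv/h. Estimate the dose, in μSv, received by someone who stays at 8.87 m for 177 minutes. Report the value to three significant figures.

7.11 μSv

Using I₁d₁² = I₂d₂², rate at 8.87 m:
37.1 × (2.26/8.87)² = 37.1 × 0.06492 = 2.409 μSv/h.
Dose = rate × time = 2.409 μSv/h × 2.950 h = 7.107 μSv.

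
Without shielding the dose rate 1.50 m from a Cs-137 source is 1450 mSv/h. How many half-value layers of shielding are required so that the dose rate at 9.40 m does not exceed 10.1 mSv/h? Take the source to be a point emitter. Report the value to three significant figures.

1.87 half-value layers

At 9.40 m, distance alone gives 1450 × (1.50/9.40)² = 1450 × 0.02546 = 36.92 mSv/h.
Further attenuation needed: 36.92/10.1 = 3.655.
n = log₂(3.655) = 1.870 half-value layers.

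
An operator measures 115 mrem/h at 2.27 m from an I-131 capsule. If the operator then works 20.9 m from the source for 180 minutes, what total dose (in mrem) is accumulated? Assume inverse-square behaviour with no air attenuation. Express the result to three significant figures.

Using I₁d₁² = I₂d₂², rate at 20.9 m:
(2.27/20.9)² = 0.01180, so 115 × 0.01180 = 1.357 mrem/h.
Dose = rate × time = 1.357 mrem/h × 3.000 h = 4.071 mrem.

4.07 mrem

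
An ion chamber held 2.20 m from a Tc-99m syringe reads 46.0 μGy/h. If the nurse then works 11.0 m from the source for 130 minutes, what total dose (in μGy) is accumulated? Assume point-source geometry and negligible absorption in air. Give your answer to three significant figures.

Using I₁d₁² = I₂d₂², rate at 11.0 m:
(2.20/11.0)² = 0.04000, so 46.0 × 0.04000 = 1.840 μGy/h.
Dose = rate × time = 1.840 μGy/h × 2.167 h = 3.987 μGy.

3.99 μGy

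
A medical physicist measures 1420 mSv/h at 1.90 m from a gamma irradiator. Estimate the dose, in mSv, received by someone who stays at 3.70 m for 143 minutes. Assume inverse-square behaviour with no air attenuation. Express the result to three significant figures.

Applying the 1/r² law, rate at 3.70 m:
1420 × (1.90/3.70)² = 1420 × 0.2637 = 374.5 mSv/h.
Dose = rate × time = 374.5 mSv/h × 2.383 h = 892.4 mSv.

892 mSv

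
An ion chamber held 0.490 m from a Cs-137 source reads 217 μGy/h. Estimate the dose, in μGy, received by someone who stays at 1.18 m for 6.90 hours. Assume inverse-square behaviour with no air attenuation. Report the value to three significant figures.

258 μGy

Intensity scales as (d₁/d₂)², so rate at 1.18 m:
217 × (0.490/1.18)² = 217 × 0.1724 = 37.41 μGy/h.
Dose = rate × time = 37.41 μGy/h × 6.900 h = 258.1 μGy.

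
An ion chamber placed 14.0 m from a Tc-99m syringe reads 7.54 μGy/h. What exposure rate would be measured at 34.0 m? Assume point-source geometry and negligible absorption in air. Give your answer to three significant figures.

1.28 μGy/h

Since intensity falls as 1/r², scaling from 14.0 m to 34.0 m:
7.54 × (14.0/34.0)² = 7.54 × 0.1696 = 1.279 μGy/h.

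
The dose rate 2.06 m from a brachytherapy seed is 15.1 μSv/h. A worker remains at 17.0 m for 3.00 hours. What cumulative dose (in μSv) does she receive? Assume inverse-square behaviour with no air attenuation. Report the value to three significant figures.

Applying the 1/r² law, rate at 17.0 m:
(2.06/17.0)² = 0.01468, so 15.1 × 0.01468 = 0.2217 μSv/h.
Dose = rate × time = 0.2217 μSv/h × 3.000 h = 0.6651 μSv.

0.665 μSv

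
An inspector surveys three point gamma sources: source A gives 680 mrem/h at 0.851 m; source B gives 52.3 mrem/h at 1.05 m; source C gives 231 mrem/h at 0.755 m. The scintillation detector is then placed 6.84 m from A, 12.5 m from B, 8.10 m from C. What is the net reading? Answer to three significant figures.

By superposition, sum each source's inverse-square contribution:
A: 680 × (0.851/6.84)² = 10.53 mrem/h
B: 52.3 × (1.05/12.5)² = 0.3690 mrem/h
C: 231 × (0.755/8.10)² = 2.007 mrem/h
Total = 10.53 + 0.3690 + 2.007 = 12.91 mrem/h.

12.9 mrem/h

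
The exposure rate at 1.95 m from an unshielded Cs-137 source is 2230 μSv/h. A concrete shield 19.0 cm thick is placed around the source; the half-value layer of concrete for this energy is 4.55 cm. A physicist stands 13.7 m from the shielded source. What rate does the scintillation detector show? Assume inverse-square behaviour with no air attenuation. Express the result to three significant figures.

2.50 μSv/h

Distance alone: 2230 × (1.95/13.7)² = 2230 × 0.02026 = 45.18 μSv/h.
Shield: 19.0/4.55 = 4.176 half-value layers → attenuation 2^(−4.176) = 0.05532.
Combined: 45.18 × 0.05532 = 2.499 μSv/h.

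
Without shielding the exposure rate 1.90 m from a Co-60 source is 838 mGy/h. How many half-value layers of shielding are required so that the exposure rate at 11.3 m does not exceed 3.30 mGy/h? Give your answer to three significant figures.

2.84 half-value layers

At 11.3 m, distance alone gives (1.90/11.3)² = 0.02827, so 838 × 0.02827 = 23.69 mGy/h.
Further attenuation needed: 23.69/3.30 = 7.179.
n = log₂(7.179) = 2.844 half-value layers.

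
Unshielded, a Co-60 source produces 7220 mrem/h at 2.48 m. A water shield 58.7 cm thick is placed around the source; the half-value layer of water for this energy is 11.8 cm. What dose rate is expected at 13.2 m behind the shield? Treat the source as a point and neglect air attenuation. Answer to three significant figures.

8.11 mrem/h

Distance alone: (2.48/13.2)² = 0.03530, so 7220 × 0.03530 = 254.9 mrem/h.
Shield: 58.7/11.8 = 4.975 half-value layers → attenuation 2^(−4.975) = 0.03180.
Combined: 254.9 × 0.03180 = 8.106 mrem/h.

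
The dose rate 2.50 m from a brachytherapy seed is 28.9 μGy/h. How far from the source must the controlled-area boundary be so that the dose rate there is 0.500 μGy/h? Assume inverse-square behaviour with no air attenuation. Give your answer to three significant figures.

Applying the 1/r² law, d₂ = d₁·√(I₁/I₂).
I₁/I₂ = 28.9/0.500 = 57.80, so d₂ = 2.50 × √57.80 = 19.01 m.

19.0 m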